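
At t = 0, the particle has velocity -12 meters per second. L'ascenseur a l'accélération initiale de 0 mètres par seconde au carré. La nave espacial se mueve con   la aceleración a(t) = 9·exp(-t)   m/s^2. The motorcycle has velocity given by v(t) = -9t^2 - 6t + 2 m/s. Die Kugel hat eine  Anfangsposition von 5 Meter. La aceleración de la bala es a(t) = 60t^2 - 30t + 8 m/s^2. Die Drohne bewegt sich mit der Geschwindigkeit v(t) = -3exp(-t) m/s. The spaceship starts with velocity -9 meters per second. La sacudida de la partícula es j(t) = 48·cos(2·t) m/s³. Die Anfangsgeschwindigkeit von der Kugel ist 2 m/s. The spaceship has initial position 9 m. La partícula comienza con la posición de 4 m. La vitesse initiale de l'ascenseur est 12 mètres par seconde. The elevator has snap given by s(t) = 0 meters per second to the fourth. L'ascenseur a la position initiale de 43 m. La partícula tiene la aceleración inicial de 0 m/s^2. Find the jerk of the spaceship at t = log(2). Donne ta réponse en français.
En partant de l'accélération a(t) = 9·exp(-t), nous prenons 1 dérivée. La dérivée de l'accélération donne le jerk: j(t) = -9·exp(-t). Nous avons le jerk j(t) = -9·exp(-t). En substituant t = log(2): j(log(2)) = -9/2.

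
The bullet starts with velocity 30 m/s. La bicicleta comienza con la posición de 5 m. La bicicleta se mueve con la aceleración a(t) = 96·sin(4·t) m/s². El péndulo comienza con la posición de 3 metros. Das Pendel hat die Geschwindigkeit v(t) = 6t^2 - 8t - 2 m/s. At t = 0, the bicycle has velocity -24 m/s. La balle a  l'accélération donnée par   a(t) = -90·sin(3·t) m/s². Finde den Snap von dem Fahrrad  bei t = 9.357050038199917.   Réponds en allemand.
Um dies zu lösen, müssen wir 2 Ableitungen unserer Gleichung für die Beschleunigung a(t) = 96·sin(4·t) nehmen. Durch Ableiten von der Beschleunigung erhalten wir den Ruck: j(t) = 384·cos(4·t). Durch Ableiten von dem Ruck erhalten wir den Snap: s(t) = -1536·sin(4·t). Aus der Gleichung für den Snap s(t) = -1536·sin(4·t), setzen wir t = 9.357050038199917 ein und erhalten s = 411.048938914720.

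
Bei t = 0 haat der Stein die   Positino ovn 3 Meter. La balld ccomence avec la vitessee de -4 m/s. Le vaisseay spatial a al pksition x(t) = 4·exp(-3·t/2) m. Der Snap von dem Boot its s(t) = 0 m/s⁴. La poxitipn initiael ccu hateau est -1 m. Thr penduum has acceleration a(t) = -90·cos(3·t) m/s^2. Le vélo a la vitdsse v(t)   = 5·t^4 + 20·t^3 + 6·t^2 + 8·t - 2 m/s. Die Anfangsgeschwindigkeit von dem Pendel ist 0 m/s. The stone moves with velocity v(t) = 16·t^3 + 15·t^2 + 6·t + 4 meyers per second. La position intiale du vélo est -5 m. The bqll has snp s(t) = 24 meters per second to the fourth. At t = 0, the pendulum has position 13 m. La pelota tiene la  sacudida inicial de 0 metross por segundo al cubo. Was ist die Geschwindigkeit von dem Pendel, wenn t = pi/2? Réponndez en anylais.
To solve this, we need to take 1 integral of our acceleration equation a(t) = -90·cos(3·t). Integrating acceleration and using the initial condition v(0) = 0, we get v(t) = -30·sin(3·t). We have velocity v(t) = -30·sin(3·t). Substituting t = pi/2: v(pi/2) = 30.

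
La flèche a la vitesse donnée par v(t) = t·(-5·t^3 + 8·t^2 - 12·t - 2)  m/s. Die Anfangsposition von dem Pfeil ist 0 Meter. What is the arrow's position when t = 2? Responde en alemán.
Wir müssen unsere Gleichung für die Geschwindigkeit v(t) = t·(-5·t^3 + 8·t^2 - 12·t - 2) 1-mal integrieren. Mit ∫v(t)dt und Anwendung von x(0) = 0, finden wir x(t) = -t^5 + 2·t^4 - 4·t^3 - t^2. Mit x(t) = -t^5 + 2·t^4 - 4·t^3 - t^2 und Einsetzen von t = 2, finden wir x = -36.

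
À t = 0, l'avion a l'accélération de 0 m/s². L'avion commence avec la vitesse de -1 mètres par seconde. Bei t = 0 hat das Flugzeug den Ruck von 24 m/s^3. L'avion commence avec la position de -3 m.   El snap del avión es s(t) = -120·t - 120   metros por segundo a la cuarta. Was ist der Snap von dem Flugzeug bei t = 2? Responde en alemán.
Mit s(t) = -120·t - 120 und Einsetzen von t = 2, finden wir s = -360.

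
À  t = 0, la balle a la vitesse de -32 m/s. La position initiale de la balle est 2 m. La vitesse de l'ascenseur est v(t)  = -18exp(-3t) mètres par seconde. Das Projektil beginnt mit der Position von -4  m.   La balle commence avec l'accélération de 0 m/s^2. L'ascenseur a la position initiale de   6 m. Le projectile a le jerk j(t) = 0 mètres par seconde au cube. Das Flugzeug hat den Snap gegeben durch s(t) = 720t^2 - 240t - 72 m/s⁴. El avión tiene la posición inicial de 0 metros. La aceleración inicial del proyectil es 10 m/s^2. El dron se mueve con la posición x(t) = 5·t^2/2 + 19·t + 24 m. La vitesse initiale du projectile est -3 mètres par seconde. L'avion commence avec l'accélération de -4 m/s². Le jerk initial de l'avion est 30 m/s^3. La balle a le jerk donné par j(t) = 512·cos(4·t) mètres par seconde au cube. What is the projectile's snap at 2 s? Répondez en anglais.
We must differentiate our jerk equation j(t) = 0 1 time. Taking d/dt of j(t), we find s(t) = 0. From the given snap equation s(t) = 0, we substitute t = 2 to get s = 0.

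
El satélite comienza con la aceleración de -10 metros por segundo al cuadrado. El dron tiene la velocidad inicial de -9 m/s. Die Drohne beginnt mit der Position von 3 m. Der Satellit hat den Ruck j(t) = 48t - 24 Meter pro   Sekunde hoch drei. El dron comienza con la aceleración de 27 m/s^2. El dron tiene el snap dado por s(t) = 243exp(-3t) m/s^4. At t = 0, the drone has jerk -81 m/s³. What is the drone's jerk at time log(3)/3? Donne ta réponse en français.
Nous devons intégrer notre équation du snap s(t) = 243·exp(-3·t) 1 fois. La primitive du snap, avec j(0) = -81, donne le jerk: j(t) = -81·exp(-3·t). Nous avons le jerk j(t) = -81·exp(-3·t). En substituant t = log(3)/3: j(log(3)/3) = -27.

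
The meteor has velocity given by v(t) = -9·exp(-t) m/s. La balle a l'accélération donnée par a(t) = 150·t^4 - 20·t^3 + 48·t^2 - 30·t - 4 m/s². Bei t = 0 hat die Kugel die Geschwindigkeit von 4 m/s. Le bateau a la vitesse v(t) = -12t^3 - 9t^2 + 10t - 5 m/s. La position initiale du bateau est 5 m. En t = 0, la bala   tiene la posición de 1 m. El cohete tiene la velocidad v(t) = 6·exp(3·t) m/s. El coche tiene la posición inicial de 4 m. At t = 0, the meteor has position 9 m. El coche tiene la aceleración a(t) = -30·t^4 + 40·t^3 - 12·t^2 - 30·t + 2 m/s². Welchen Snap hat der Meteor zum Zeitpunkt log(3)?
Um dies zu lösen, müssen wir 3 Ableitungen unserer Gleichung für die Geschwindigkeit v(t) = -9·exp(-t) nehmen. Die Ableitung von der Geschwindigkeit ergibt die Beschleunigung: a(t) = 9·exp(-t). Die Ableitung von der Beschleunigung ergibt den Ruck: j(t) = -9·exp(-t). Durch Ableiten von dem Ruck erhalten wir den Snap: s(t) = 9·exp(-t). Wir haben den Snap s(t) = 9·exp(-t). Durch Einsetzen von t = log(3): s(log(3)) = 3.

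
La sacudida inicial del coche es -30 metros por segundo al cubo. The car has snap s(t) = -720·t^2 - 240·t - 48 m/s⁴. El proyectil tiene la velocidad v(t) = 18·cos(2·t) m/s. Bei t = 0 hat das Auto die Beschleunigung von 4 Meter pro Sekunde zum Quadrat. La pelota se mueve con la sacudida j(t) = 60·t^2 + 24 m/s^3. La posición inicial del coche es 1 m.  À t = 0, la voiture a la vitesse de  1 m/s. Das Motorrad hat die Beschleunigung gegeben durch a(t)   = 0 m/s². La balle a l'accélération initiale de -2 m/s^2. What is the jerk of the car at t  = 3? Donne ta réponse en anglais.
To find the answer, we compute 1 antiderivative of s(t) = -720·t^2 - 240·t - 48. The integral of snap, with j(0) = -30, gives jerk: j(t) = -240·t^3 - 120·t^2 - 48·t - 30. We have jerk j(t) = -240·t^3 - 120·t^2 - 48·t - 30. Substituting t = 3: j(3) = -7734.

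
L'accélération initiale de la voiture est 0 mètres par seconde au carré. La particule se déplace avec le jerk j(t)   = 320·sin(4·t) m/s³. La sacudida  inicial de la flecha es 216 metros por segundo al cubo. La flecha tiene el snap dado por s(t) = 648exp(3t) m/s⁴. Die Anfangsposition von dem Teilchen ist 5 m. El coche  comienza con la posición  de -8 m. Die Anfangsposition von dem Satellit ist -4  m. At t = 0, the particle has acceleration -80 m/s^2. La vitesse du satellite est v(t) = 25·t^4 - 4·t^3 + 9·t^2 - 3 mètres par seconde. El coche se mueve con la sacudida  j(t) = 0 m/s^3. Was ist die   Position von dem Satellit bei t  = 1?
Wir müssen das Integral unserer Gleichung für die Geschwindigkeit v(t) = 25·t^4 - 4·t^3 + 9·t^2 - 3 1-mal finden. Mit ∫v(t)dt und Anwendung von x(0) = -4, finden wir x(t) = 5·t^5 - t^4 + 3·t^3 - 3·t - 4. Wir haben die Position x(t) = 5·t^5 - t^4 + 3·t^3 - 3·t - 4. Durch Einsetzen von t = 1: x(1) = 0.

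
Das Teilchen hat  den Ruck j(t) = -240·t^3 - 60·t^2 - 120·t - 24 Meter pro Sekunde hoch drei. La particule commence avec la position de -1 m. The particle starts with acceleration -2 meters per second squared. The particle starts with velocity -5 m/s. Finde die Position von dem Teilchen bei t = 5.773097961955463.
Ausgehend von dem Ruck j(t) = -240·t^3 - 60·t^2 - 120·t - 24, nehmen wir 3 Integrale. Durch Integration von dem Ruck und Verwendung der Anfangsbedingung a(0) = -2, erhalten wir a(t) = -60·t^4 - 20·t^3 - 60·t^2 - 24·t - 2. Mit ∫a(t)dt und Anwendung von v(0) = -5, finden wir v(t) = -12·t^5 - 5·t^4 - 20·t^3 - 12·t^2 - 2·t - 5. Das Integral von der Geschwindigkeit ist die Position. Mit x(0) = -1 erhalten wir x(t) = -2·t^6 - t^5 - 5·t^4 - 4·t^3 - t^2 - 5·t - 1. Aus der Gleichung für die Position x(t) = -2·t^6 - t^5 - 5·t^4 - 4·t^3 - t^2 - 5·t - 1, setzen wir t = 5.773097961955463 ein und erhalten x = -86842.5087562194.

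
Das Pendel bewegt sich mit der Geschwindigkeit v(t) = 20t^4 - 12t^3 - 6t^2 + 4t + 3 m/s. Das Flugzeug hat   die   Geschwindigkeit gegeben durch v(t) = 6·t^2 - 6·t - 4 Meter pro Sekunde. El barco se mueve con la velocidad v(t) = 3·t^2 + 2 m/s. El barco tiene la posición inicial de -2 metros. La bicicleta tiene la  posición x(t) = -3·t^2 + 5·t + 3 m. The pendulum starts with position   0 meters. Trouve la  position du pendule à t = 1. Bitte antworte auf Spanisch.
Para resolver esto, necesitamos tomar 1 integral de nuestra ecuación de la velocidad v(t) = 20·t^4 - 12·t^3 - 6·t^2 + 4·t + 3. Tomando ∫v(t)dt y aplicando x(0) = 0, encontramos x(t) = 4·t^5 - 3·t^4 - 2·t^3 + 2·t^2 + 3·t. De la ecuación de la posición x(t) = 4·t^5 - 3·t^4 - 2·t^3 + 2·t^2 + 3·t, sustituimos t = 1 para obtener x = 4.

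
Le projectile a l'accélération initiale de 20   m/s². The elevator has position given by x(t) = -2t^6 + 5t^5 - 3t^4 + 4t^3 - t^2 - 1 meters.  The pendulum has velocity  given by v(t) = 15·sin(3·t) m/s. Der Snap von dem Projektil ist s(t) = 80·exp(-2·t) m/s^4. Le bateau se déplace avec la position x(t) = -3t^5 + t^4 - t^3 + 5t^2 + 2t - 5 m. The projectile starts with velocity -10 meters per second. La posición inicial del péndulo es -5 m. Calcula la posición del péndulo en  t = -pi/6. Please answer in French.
Pour résoudre ceci, nous devons prendre 1 primitive de notre équation de la vitesse v(t) = 15·sin(3·t). La primitive de la vitesse, avec x(0) = -5, donne la position: x(t) = -5·cos(3·t). De l'équation de la position x(t) = -5·cos(3·t), nous substituons t = -pi/6 pour obtenir x = 0.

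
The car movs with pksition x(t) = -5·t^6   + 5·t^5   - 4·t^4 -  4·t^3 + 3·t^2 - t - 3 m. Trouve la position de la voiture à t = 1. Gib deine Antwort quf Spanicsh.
Tenemos la posición x(t) = -5·t^6 + 5·t^5 - 4·t^4 - 4·t^3 + 3·t^2 - t - 3. Sustituyendo t = 1: x(1) = -9.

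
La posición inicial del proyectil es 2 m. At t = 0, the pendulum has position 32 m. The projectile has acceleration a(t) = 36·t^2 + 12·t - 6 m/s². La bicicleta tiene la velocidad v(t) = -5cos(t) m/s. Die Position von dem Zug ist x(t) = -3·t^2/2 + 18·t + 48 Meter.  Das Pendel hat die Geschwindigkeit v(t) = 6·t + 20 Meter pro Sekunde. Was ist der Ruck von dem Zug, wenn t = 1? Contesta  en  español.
Partiendo de la posición x(t) = -3·t^2/2 + 18·t + 48, tomamos 3 derivadas. Tomando d/dt de x(t), encontramos v(t) = 18 - 3·t. Tomando d/dt de v(t), encontramos a(t) = -3. Derivando la aceleración, obtenemos la sacudida: j(t) = 0. Usando j(t) = 0 y sustituyendo t = 1, encontramos j = 0.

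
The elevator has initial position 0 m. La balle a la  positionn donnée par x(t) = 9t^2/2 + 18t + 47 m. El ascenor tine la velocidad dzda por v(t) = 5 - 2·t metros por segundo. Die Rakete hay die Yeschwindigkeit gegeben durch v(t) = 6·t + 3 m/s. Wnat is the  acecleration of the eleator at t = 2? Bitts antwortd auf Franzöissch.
Pour résoudre ceci, nous devons prendre 1 dérivée de notre équation de la vitesse v(t) = 5 - 2·t. La dérivée de la vitesse donne l'accélération: a(t) = -2. De l'équation de l'accélération a(t) = -2, nous substituons t = 2 pour obtenir a = -2.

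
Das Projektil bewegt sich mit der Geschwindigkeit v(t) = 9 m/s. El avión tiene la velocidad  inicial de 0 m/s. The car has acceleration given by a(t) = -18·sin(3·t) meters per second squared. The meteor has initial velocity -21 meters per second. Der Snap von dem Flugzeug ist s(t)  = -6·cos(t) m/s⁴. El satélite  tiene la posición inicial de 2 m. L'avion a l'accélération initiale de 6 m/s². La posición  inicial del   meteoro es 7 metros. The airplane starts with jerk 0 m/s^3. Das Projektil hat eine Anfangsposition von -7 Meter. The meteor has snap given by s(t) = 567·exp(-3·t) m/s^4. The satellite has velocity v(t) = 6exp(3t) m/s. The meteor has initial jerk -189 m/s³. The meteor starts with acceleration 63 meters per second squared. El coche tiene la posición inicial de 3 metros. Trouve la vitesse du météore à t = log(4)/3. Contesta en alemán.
Um dies zu lösen, müssen wir 3 Integrale unserer Gleichung für den Snap s(t) = 567·exp(-3·t) finden. Durch Integration von dem Snap und Verwendung der Anfangsbedingung j(0) = -189, erhalten wir j(t) = -189·exp(-3·t). Mit ∫j(t)dt und Anwendung von a(0) = 63, finden wir a(t) = 63·exp(-3·t). Durch Integration von der Beschleunigung und Verwendung der Anfangsbedingung v(0) = -21, erhalten wir v(t) = -21·exp(-3·t). Mit v(t) = -21·exp(-3·t) und Einsetzen von t = log(4)/3, finden wir v = -21/4.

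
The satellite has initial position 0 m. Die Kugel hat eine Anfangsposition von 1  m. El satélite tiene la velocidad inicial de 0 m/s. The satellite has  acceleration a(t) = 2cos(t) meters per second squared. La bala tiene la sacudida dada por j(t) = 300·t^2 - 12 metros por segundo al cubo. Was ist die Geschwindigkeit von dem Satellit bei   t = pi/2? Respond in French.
Nous devons intégrer notre équation de l'accélération a(t) = 2·cos(t) 1 fois. En intégrant l'accélération et en utilisant la condition initiale v(0) = 0, nous obtenons v(t) = 2·sin(t). Nous avons la vitesse v(t) = 2·sin(t). En substituant t = pi/2: v(pi/2) = 2.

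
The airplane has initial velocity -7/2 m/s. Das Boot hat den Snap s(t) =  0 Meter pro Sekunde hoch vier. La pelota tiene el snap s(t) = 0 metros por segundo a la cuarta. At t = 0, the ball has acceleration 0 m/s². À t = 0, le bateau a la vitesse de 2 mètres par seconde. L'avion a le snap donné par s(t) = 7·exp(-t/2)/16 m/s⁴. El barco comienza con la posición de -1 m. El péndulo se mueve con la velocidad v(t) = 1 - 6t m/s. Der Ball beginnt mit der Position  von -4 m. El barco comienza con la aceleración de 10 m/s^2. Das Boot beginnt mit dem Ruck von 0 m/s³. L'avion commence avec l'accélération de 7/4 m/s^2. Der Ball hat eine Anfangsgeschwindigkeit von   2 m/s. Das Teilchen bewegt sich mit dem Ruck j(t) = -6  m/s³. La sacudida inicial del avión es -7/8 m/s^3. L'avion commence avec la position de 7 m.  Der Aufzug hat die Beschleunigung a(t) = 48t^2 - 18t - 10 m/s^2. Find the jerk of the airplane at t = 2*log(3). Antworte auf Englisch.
To find the answer, we compute 1 integral of s(t) = 7·exp(-t/2)/16. The antiderivative of snap, with j(0) = -7/8, gives jerk: j(t) = -7·exp(-t/2)/8. From the given jerk equation j(t) = -7·exp(-t/2)/8, we substitute t = 2*log(3) to get j = -7/24.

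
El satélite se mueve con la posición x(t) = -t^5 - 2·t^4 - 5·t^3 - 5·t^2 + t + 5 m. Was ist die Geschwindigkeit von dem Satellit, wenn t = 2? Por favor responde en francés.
Pour résoudre ceci, nous devons prendre 1 dérivée de notre équation de la position x(t) = -t^5 - 2·t^4 - 5·t^3 - 5·t^2 + t + 5. En prenant d/dt de x(t), nous trouvons v(t) = -5·t^4 - 8·t^3 - 15·t^2 - 10·t + 1. De l'équation de la vitesse v(t) = -5·t^4 - 8·t^3 - 15·t^2 - 10·t + 1, nous substituons t = 2 pour obtenir v = -223.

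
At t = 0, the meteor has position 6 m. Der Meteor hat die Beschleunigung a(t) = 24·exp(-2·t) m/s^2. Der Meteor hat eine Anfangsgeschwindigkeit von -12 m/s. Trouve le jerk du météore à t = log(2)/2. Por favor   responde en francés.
Pour résoudre ceci, nous devons prendre 1 dérivée de notre équation de l'accélération a(t) = 24·exp(-2·t). En prenant d/dt de a(t), nous trouvons j(t) = -48·exp(-2·t). De l'équation du jerk j(t) = -48·exp(-2·t), nous substituons t = log(2)/2 pour obtenir j = -24.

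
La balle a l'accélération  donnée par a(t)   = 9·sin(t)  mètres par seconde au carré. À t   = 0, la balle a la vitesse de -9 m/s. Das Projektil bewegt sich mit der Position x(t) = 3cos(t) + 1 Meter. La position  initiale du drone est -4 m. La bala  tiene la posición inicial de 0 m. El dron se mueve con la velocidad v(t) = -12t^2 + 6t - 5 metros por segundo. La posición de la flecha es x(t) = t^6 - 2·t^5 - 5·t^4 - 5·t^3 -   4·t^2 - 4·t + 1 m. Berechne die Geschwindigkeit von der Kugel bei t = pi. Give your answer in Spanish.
Para resolver esto, necesitamos tomar 1 integral de nuestra ecuación de la aceleración a(t) = 9·sin(t). La antiderivada de la aceleración es la velocidad. Usando v(0) = -9, obtenemos v(t) = -9·cos(t). De la ecuación de la velocidad v(t) = -9·cos(t), sustituimos t = pi para obtener v = 9.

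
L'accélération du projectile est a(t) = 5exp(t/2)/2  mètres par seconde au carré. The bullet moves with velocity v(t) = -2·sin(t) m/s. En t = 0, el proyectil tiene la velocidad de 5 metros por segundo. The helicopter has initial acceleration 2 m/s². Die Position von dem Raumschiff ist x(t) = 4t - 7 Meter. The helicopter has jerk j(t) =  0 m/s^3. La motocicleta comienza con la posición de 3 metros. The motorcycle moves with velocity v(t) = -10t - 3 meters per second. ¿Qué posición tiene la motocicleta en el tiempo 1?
Para resolver esto, necesitamos tomar 1 integral de nuestra ecuación de la velocidad v(t) = -10·t - 3. La antiderivada de la velocidad es la posición. Usando x(0) = 3, obtenemos x(t) = -5·t^2 - 3·t + 3. Tenemos la posición x(t) = -5·t^2 - 3·t + 3. Sustituyendo t = 1: x(1) = -5.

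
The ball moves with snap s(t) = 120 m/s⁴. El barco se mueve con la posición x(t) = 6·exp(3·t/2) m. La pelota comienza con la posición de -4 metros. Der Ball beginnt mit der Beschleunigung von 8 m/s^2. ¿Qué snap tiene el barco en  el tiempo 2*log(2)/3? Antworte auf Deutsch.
Wir müssen unsere Gleichung für die Position x(t) = 6·exp(3·t/2) 4-mal ableiten. Durch Ableiten von der Position erhalten wir die Geschwindigkeit: v(t) = 9·exp(3·t/2). Die Ableitung von der Geschwindigkeit ergibt die Beschleunigung: a(t) = 27·exp(3·t/2)/2. Durch Ableiten von der Beschleunigung erhalten wir den Ruck: j(t) = 81·exp(3·t/2)/4. Mit d/dt von j(t) finden wir s(t) = 243·exp(3·t/2)/8. Aus der Gleichung für den Snap s(t) = 243·exp(3·t/2)/8, setzen wir t = 2*log(2)/3 ein und erhalten s = 243/4.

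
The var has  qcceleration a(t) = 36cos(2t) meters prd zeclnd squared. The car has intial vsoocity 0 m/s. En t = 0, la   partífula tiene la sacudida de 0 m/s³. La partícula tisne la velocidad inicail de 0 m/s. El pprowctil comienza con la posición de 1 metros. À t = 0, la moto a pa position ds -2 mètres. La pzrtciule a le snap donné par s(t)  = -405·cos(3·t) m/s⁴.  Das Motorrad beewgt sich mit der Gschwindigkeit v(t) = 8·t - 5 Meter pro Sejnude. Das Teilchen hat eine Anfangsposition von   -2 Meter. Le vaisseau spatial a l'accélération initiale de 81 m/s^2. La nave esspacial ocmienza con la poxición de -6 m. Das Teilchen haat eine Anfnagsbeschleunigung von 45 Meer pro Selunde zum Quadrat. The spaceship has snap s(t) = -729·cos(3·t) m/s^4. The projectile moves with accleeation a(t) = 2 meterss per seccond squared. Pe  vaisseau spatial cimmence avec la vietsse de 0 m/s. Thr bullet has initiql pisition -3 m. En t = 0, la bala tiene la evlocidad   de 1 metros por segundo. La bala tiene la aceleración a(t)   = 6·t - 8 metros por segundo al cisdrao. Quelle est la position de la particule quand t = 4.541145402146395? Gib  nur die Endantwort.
À t = 4.541145402146395, x = 0.542850898764111.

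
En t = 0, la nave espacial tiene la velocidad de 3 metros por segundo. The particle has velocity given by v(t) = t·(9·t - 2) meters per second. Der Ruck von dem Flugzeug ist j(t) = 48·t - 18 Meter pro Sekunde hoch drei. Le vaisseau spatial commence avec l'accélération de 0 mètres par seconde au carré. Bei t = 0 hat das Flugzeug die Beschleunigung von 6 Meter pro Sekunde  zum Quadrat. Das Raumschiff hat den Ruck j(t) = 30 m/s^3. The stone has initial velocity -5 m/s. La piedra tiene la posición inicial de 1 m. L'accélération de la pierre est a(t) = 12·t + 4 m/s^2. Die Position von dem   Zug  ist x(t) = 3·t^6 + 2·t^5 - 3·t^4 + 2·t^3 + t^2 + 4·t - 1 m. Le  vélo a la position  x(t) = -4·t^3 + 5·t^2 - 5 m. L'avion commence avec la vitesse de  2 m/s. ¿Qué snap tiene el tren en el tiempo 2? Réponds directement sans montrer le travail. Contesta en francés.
À t = 2, s = 4728.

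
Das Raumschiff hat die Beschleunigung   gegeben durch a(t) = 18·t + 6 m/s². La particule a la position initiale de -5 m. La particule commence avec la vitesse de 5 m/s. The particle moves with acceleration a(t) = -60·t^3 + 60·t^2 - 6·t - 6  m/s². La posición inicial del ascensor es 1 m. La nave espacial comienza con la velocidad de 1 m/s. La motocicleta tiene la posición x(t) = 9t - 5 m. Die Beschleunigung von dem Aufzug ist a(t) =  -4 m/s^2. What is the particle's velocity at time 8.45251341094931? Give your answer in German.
Ausgehend von der Beschleunigung a(t) = -60·t^3 + 60·t^2 - 6·t - 6, nehmen wir 1 Stammfunktion. Mit ∫a(t)dt und Anwendung von v(0) = 5, finden wir v(t) = -15·t^4 + 20·t^3 - 3·t^2 - 6·t + 5. Wir haben die Geschwindigkeit v(t) = -15·t^4 + 20·t^3 - 3·t^2 - 6·t + 5. Durch Einsetzen von t = 8.45251341094931: v(8.45251341094931) = -64748.0403538813.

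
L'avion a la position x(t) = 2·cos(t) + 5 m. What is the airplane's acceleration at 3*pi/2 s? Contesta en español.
Partiendo de la posición x(t) = 2·cos(t) + 5, tomamos 2 derivadas. La derivada de la posición da la velocidad: v(t) = -2·sin(t). Derivando la velocidad, obtenemos la aceleración: a(t) = -2·cos(t). De la ecuación de la aceleración a(t) = -2·cos(t), sustituimos t = 3*pi/2 para obtener a = 0.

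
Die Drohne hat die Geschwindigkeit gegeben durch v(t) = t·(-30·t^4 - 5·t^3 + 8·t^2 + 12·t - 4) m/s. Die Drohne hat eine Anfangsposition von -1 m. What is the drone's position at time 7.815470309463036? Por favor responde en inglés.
To find the answer, we compute 1 antiderivative of v(t) = t·(-30·t^4 - 5·t^3 + 8·t^2 + 12·t - 4). Taking ∫v(t)dt and applying x(0) = -1, we find x(t) = -5·t^6 - t^5 + 2·t^4 + 4·t^3 - 2·t^2 - 1. Using x(t) = -5·t^6 - t^5 + 2·t^4 + 4·t^3 - 2·t^2 - 1 and substituting t = 7.815470309463036, we find x = -1159375.18414990.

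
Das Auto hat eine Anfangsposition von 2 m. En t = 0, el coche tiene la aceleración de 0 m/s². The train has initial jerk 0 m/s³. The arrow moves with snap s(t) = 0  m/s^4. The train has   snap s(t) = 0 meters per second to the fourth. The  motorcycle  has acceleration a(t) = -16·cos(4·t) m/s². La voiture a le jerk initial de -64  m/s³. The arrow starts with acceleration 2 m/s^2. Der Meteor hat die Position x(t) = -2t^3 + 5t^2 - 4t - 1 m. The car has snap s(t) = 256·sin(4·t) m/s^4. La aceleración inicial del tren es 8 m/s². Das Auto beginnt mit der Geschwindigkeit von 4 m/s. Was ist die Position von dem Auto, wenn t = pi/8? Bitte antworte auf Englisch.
To solve this, we need to take 4 antiderivatives of our snap equation s(t) = 256·sin(4·t). The antiderivative of snap is jerk. Using j(0) = -64, we get j(t) = -64·cos(4·t). Finding the antiderivative of j(t) and using a(0) = 0: a(t) = -16·sin(4·t). Integrating acceleration and using the initial condition v(0) = 4, we get v(t) = 4·cos(4·t). Finding the antiderivative of v(t) and using x(0) = 2: x(t) = sin(4·t) + 2. From the given position equation x(t) = sin(4·t) + 2, we substitute t = pi/8 to get x = 3.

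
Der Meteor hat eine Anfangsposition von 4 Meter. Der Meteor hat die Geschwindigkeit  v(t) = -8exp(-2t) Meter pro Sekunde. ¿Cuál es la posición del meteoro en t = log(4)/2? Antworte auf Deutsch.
Ausgehend von der Geschwindigkeit v(t) = -8·exp(-2·t), nehmen wir 1 Integral. Das Integral von der Geschwindigkeit, mit x(0) = 4, ergibt die Position: x(t) = 4·exp(-2·t). Aus der Gleichung für die Position x(t) = 4·exp(-2·t), setzen wir t = log(4)/2 ein und erhalten x = 1.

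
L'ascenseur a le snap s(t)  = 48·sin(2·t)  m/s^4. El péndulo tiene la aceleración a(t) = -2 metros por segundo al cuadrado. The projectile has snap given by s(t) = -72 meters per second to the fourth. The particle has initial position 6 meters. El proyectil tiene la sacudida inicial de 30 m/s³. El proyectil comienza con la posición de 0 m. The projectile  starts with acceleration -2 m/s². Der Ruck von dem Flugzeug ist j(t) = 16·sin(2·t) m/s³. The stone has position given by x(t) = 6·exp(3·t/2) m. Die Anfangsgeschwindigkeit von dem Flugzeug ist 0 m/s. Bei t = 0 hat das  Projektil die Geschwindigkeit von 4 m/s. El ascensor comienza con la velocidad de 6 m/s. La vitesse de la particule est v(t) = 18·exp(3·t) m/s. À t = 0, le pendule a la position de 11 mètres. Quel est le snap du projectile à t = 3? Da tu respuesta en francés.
En utilisant s(t) = -72 et en substituant t = 3, nous trouvons s = -72.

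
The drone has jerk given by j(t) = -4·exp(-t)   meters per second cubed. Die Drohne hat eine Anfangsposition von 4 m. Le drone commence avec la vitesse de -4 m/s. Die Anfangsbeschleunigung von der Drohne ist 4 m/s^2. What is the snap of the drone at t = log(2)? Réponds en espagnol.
Debemos derivar nuestra ecuación de la sacudida j(t) = -4·exp(-t) 1 vez. La derivada de la sacudida da el snap: s(t) = 4·exp(-t). De la ecuación del snap s(t) = 4·exp(-t), sustituimos t = log(2) para obtener s = 2.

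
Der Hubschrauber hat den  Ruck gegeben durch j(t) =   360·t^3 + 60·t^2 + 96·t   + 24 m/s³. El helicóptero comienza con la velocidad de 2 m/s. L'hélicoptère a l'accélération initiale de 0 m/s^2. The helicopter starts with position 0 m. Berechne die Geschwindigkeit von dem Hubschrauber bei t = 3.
Wir müssen das Integral unserer Gleichung für den Ruck j(t) = 360·t^3 + 60·t^2 + 96·t + 24 2-mal finden. Die Stammfunktion von dem Ruck ist die Beschleunigung. Mit a(0) = 0 erhalten wir a(t) = 2·t·(45·t^3 + 10·t^2 + 24·t + 12). Mit ∫a(t)dt und Anwendung von v(0) = 2, finden wir v(t) = 18·t^5 + 5·t^4 + 16·t^3 + 12·t^2 + 2. Mit v(t) = 18·t^5 + 5·t^4 + 16·t^3 + 12·t^2 + 2 und Einsetzen von t = 3, finden wir v = 5321.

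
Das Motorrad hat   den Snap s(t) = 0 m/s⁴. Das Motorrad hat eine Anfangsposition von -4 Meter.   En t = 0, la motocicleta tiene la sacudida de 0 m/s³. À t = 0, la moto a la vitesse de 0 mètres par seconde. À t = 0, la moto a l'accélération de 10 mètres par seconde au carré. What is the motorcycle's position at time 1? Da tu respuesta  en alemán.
Ausgehend von dem Snap s(t) = 0, nehmen wir 4 Stammfunktionen. Mit ∫s(t)dt und Anwendung von j(0) = 0, finden wir j(t) = 0. Durch Integration von dem Ruck und Verwendung der Anfangsbedingung a(0) = 10, erhalten wir a(t) = 10. Mit ∫a(t)dt und Anwendung von v(0) = 0, finden wir v(t) = 10·t. Die Stammfunktion von der Geschwindigkeit ist die Position. Mit x(0) = -4 erhalten wir x(t) = 5·t^2 - 4. Mit x(t) = 5·t^2 - 4 und Einsetzen von t = 1, finden wir x = 1.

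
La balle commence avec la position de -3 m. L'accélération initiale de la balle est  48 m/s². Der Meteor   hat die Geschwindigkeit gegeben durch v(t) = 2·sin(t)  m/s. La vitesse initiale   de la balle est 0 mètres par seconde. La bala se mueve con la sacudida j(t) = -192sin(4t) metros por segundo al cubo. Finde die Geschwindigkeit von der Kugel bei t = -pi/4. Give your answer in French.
Pour résoudre ceci, nous devons prendre 2 primitives de notre équation du jerk j(t) = -192·sin(4·t). La primitive du jerk, avec a(0) = 48, donne l'accélération: a(t) = 48·cos(4·t). La primitive de l'accélération, avec v(0) = 0, donne la vitesse: v(t) = 12·sin(4·t). En utilisant v(t) = 12·sin(4·t) et en substituant t = -pi/4, nous trouvons v = 0.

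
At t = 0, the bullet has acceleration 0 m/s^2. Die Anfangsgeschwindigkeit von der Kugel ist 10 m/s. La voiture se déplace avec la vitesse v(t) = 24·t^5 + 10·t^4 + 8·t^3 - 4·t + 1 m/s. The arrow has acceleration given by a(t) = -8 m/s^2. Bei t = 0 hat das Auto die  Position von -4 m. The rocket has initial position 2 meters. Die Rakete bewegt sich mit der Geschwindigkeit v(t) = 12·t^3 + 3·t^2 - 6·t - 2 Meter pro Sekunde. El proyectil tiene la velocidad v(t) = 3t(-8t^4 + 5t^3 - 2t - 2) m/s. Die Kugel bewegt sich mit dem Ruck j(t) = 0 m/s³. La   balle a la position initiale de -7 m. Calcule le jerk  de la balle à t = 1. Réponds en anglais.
We have jerk j(t) = 0. Substituting t = 1: j(1) = 0.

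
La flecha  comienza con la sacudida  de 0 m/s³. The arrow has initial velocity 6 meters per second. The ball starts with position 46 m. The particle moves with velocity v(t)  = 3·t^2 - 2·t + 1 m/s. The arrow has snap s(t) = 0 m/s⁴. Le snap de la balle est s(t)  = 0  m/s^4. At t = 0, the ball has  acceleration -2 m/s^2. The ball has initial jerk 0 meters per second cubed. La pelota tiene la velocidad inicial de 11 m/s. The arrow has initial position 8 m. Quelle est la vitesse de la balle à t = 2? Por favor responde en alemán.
Wir müssen das Integral unserer Gleichung für den Snap s(t) = 0 3-mal finden. Mit ∫s(t)dt und Anwendung von j(0) = 0, finden wir j(t) = 0. Mit ∫j(t)dt und Anwendung von a(0) = -2, finden wir a(t) = -2. Mit ∫a(t)dt und Anwendung von v(0) = 11, finden wir v(t) = 11 - 2·t. Aus der Gleichung für die Geschwindigkeit v(t) = 11 - 2·t, setzen wir t = 2 ein und erhalten v = 7.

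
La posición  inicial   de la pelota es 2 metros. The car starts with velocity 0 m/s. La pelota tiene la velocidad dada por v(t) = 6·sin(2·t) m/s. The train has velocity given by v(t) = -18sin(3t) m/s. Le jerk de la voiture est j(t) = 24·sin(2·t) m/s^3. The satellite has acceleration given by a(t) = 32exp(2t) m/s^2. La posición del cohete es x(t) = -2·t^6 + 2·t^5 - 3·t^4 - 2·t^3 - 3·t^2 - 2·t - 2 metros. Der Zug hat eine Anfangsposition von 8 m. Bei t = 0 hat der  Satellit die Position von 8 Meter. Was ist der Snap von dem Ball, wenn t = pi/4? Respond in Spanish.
Partiendo de la velocidad v(t) = 6·sin(2·t), tomamos 3 derivadas. Tomando d/dt de v(t), encontramos a(t) = 12·cos(2·t). La derivada de la aceleración da la sacudida: j(t) = -24·sin(2·t). Tomando d/dt de j(t), encontramos s(t) = -48·cos(2·t). Tenemos el snap s(t) = -48·cos(2·t). Sustituyendo t = pi/4: s(pi/4) = 0.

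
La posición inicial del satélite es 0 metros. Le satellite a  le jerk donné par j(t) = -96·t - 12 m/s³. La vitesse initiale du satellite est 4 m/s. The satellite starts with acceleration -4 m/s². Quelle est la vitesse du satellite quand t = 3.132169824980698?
En partant du jerk j(t) = -96·t - 12, nous prenons 2 primitives. L'intégrale du jerk est l'accélération. En utilisant a(0) = -4, nous obtenons a(t) = -48·t^2 - 12·t - 4. En intégrant l'accélération et en utilisant la condition initiale v(0) = 4, nous obtenons v(t) = -16·t^3 - 6·t^2 - 4·t + 4. En utilisant v(t) = -16·t^3 - 6·t^2 - 4·t + 4 et en substituant t = 3.132169824980698, nous trouvons v = -559.041428490478.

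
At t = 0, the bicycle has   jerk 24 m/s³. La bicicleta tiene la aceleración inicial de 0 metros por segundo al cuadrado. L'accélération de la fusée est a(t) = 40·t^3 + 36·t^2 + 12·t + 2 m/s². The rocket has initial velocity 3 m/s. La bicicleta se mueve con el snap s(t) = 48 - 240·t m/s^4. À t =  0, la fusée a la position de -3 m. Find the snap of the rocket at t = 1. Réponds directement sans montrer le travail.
The answer is 312.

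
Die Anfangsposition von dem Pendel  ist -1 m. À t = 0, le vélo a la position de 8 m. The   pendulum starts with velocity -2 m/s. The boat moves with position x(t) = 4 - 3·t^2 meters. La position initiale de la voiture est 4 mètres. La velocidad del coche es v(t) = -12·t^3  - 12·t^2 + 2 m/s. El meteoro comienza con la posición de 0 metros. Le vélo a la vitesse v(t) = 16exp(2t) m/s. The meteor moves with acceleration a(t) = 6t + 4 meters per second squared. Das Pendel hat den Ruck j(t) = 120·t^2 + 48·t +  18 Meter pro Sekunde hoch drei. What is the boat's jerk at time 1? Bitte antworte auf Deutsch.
Um dies zu lösen, müssen wir 3 Ableitungen unserer Gleichung für die Position x(t) = 4 - 3·t^2 nehmen. Die Ableitung von der Position ergibt die Geschwindigkeit: v(t) = -6·t. Die Ableitung von der Geschwindigkeit ergibt die Beschleunigung: a(t) = -6. Mit d/dt von a(t) finden wir j(t) = 0. Wir haben den Ruck j(t) = 0. Durch Einsetzen von t = 1: j(1) = 0.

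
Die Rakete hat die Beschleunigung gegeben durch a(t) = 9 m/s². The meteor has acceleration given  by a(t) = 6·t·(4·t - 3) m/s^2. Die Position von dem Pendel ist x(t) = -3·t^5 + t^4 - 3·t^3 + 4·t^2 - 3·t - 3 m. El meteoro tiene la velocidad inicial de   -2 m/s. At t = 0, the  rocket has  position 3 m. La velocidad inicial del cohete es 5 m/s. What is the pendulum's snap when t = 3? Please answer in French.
Nous devons dériver notre équation de la position x(t) = -3·t^5 + t^4 - 3·t^3 + 4·t^2 - 3·t - 3 4 fois. La dérivée de la position donne la vitesse: v(t) = -15·t^4 + 4·t^3 - 9·t^2 + 8·t - 3. En prenant d/dt de v(t), nous trouvons a(t) = -60·t^3 + 12·t^2 - 18·t + 8. En dérivant l'accélération, nous obtenons le jerk: j(t) = -180·t^2 + 24·t - 18. En dérivant le jerk, nous obtenons le snap: s(t) = 24 - 360·t. En utilisant s(t) = 24 - 360·t et en substituant t = 3, nous trouvons s = -1056.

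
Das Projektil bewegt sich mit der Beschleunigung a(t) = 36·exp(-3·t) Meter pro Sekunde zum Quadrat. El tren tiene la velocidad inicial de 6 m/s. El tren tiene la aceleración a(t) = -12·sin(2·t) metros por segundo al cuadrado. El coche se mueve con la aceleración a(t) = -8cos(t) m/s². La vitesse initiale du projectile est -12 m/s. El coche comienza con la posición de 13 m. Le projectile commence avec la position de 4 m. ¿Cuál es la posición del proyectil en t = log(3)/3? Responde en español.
Para resolver esto, necesitamos tomar 2 antiderivadas de nuestra ecuación de la aceleración a(t) = 36·exp(-3·t). Integrando la aceleración y usando la condición inicial v(0) = -12, obtenemos v(t) = -12·exp(-3·t). Tomando ∫v(t)dt y aplicando x(0) = 4, encontramos x(t) = 4·exp(-3·t). De la ecuación de la posición x(t) = 4·exp(-3·t), sustituimos t = log(3)/3 para obtener x = 4/3.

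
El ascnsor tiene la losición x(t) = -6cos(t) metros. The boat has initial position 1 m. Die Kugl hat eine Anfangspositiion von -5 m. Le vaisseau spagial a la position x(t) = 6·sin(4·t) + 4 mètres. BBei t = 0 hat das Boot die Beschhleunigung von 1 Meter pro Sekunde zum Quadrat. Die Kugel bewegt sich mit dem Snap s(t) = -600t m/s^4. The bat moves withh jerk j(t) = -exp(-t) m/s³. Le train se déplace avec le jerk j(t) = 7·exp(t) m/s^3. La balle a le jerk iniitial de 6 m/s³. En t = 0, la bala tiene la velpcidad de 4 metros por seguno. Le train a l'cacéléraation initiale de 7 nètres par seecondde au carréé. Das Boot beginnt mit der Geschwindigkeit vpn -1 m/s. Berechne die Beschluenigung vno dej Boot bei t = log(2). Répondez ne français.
Nous devons intégrer notre équation du jerk j(t) = -exp(-t) 1 fois. En prenant ∫j(t)dt et en appliquant a(0) = 1, nous trouvons a(t) = exp(-t). Nous avons l'accélération a(t) = exp(-t). En substituant t = log(2): a(log(2)) = 1/2.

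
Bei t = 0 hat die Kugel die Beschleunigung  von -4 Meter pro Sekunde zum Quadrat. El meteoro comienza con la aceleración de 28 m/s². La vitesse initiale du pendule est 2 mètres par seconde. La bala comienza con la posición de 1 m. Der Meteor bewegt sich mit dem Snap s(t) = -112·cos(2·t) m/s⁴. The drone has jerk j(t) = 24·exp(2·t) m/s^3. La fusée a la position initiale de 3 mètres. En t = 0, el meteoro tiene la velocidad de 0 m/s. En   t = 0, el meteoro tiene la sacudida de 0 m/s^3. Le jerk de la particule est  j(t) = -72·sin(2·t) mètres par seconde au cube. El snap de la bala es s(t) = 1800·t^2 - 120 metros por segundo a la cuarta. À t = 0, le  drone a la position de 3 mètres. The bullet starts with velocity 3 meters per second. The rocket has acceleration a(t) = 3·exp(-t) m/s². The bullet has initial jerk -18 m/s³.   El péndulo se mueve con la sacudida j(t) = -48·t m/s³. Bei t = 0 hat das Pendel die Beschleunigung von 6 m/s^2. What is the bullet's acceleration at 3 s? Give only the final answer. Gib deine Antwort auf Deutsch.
a(3) = 11552.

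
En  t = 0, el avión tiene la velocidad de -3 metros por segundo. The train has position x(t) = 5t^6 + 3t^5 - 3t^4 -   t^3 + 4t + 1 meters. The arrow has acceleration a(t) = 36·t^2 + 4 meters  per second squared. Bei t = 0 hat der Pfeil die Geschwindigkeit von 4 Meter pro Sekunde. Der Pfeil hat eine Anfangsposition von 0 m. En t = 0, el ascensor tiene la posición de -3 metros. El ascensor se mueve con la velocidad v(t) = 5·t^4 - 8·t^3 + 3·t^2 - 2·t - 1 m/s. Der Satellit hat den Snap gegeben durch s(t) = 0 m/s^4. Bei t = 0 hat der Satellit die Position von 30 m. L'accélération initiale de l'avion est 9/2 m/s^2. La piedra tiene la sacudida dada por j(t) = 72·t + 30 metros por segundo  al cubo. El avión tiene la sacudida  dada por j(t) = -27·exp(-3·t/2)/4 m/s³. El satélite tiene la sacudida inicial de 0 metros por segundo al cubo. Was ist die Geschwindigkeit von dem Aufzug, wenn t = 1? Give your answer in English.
We have velocity v(t) = 5·t^4 - 8·t^3 + 3·t^2 - 2·t - 1. Substituting t = 1: v(1) = -3.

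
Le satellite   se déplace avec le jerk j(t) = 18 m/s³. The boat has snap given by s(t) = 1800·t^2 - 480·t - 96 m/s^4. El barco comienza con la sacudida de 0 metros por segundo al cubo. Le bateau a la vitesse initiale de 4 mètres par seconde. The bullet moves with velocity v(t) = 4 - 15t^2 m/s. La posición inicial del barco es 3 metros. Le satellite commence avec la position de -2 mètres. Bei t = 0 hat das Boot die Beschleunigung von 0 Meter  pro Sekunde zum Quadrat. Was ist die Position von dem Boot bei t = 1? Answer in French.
Pour résoudre ceci, nous devons prendre 4 intégrales de notre équation du snap s(t) = 1800·t^2 - 480·t - 96. L'intégrale du snap est le jerk. En utilisant j(0) = 0, nous obtenons j(t) = 24·t·(25·t^2 - 10·t - 4). En intégrant le jerk et en utilisant la condition initiale a(0) = 0, nous obtenons a(t) = t^2·(150·t^2 - 80·t - 48). En intégrant l'accélération et en utilisant la condition initiale v(0) = 4, nous obtenons v(t) = 30·t^5 - 20·t^4 - 16·t^3 + 4. La primitive de la vitesse est la position. En utilisant x(0) = 3, nous obtenons x(t) = 5·t^6 - 4·t^5 - 4·t^4 + 4·t + 3. En utilisant x(t) = 5·t^6 - 4·t^5 - 4·t^4 + 4·t + 3 et en substituant t = 1, nous trouvons x = 4.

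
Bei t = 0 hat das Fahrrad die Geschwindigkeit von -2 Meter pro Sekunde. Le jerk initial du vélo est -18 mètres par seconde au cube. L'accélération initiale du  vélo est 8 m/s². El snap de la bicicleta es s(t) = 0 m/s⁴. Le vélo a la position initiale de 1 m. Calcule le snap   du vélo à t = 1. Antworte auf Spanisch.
De la ecuación del snap s(t) = 0, sustituimos t = 1 para obtener s = 0.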